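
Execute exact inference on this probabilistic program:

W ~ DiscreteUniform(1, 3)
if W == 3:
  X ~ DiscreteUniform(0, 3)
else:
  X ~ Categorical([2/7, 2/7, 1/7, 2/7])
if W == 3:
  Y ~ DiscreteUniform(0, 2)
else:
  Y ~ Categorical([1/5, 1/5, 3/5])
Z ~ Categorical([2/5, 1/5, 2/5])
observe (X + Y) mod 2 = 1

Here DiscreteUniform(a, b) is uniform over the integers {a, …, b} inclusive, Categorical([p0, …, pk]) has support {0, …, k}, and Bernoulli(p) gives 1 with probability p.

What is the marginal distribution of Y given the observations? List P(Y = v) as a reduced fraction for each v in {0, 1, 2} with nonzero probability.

Enumerate traces; 54 have nonzero weight after conditioning:
  (W=1, X=0, Y=1, Z=0) weight 4/525
  (W=1, X=0, Y=1, Z=1) weight 2/525
  (W=1, X=0, Y=1, Z=2) weight 4/525
  (W=1, X=1, Y=0, Z=0) weight 4/525
  (W=1, X=1, Y=0, Z=1) weight 2/525
  (W=1, X=1, Y=0, Z=2) weight 4/525
  (W=1, X=1, Y=2, Z=0) weight 4/175
  (W=1, X=1, Y=2, Z=1) weight 2/175
  … 46 more
Group by Y:
  weight(Y=0) = 83/630
  weight(Y=1) = 71/630
  weight(Y=2) = 179/630
Total weight = 83/630 + 71/630 + 179/630 = 37/70
P(Y=0 | obs) = 83/630 / 37/70 = 83/333
P(Y=1 | obs) = 71/630 / 37/70 = 71/333
P(Y=2 | obs) = 179/630 / 37/70 = 179/333

P(Y=0) = 83/333, P(Y=1) = 71/333, P(Y=2) = 179/333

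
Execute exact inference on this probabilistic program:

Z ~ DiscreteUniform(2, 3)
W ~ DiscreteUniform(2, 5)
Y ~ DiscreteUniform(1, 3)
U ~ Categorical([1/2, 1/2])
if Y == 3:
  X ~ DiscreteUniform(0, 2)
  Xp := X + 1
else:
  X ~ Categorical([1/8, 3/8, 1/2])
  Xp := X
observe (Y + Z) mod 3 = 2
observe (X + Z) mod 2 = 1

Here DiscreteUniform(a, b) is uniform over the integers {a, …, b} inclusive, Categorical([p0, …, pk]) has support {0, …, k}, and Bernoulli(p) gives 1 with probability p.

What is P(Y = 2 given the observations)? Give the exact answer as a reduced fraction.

P(Y = 2 | obs) = 15/23

Enumerate traces; 24 have nonzero weight after conditioning:
  (Z=2, W=2, Y=3, U=0, X=1) weight 1/144
  (Z=2, W=2, Y=3, U=1, X=1) weight 1/144
  (Z=2, W=3, Y=3, U=0, X=1) weight 1/144
  (Z=2, W=3, Y=3, U=1, X=1) weight 1/144
  (Z=2, W=4, Y=3, U=0, X=1) weight 1/144
  (Z=2, W=4, Y=3, U=1, X=1) weight 1/144
  (Z=2, W=5, Y=3, U=0, X=1) weight 1/144
  (Z=2, W=5, Y=3, U=1, X=1) weight 1/144
  (Z=3, W=2, Y=2, U=0, X=0) weight 1/384
  … 15 more
Group by Y:
  weight(Y=2) = 5/48
  weight(Y=3) = 1/18
Total weight = 5/48 + 1/18 = 23/144
P(Y=2 | obs) = 5/48 / 23/144 = 15/23
P(Y=3 | obs) = 1/18 / 23/144 = 8/23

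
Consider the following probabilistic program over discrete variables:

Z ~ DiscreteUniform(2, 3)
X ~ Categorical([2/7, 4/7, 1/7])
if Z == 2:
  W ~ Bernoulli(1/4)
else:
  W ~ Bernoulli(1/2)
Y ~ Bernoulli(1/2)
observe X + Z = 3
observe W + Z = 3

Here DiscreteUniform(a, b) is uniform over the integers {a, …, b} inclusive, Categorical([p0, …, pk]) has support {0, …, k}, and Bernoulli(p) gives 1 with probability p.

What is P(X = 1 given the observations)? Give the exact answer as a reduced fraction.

P(X = 1 | obs) = 1/2

Enumerate traces; 4 have nonzero weight after conditioning:
  (Z=2, X=1, W=1, Y=0) weight 1/28
  (Z=2, X=1, W=1, Y=1) weight 1/28
  (Z=3, X=0, W=0, Y=0) weight 1/28
  (Z=3, X=0, W=0, Y=1) weight 1/28
Group by X:
  weight(X=0) = 1/14
  weight(X=1) = 1/14
Total weight = 1/14 + 1/14 = 1/7
P(X=0 | obs) = 1/14 / 1/7 = 1/2
P(X=1 | obs) = 1/14 / 1/7 = 1/2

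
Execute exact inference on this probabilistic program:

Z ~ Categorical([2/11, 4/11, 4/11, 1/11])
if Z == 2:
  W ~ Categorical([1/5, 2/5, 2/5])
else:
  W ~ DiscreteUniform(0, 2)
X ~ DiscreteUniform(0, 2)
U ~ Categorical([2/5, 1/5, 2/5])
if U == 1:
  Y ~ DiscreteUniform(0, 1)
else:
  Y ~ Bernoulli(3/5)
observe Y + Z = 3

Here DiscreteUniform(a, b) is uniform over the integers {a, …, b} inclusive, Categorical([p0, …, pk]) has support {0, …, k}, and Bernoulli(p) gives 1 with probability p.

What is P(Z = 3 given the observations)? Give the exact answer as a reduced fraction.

P(Z = 3 | obs) = 21/137

Enumerate traces; 54 have nonzero weight after conditioning:
  (Z=2, W=0, X=0, U=0, Y=1) weight 8/1375
  (Z=2, W=0, X=0, U=1, Y=1) weight 2/825
  (Z=2, W=0, X=0, U=2, Y=1) weight 8/1375
  (Z=2, W=0, X=1, U=0, Y=1) weight 8/1375
  (Z=2, W=0, X=1, U=1, Y=1) weight 2/825
  (Z=2, W=0, X=1, U=2, Y=1) weight 8/1375
  (Z=2, W=0, X=2, U=0, Y=1) weight 8/1375
  (Z=2, W=0, X=2, U=1, Y=1) weight 2/825
  (Z=3, W=0, X=0, U=0, Y=0) weight 4/2475
  … 45 more
Group by Z:
  weight(Z=2) = 58/275
  weight(Z=3) = 21/550
Total weight = 58/275 + 21/550 = 137/550
P(Z=2 | obs) = 58/275 / 137/550 = 116/137
P(Z=3 | obs) = 21/550 / 137/550 = 21/137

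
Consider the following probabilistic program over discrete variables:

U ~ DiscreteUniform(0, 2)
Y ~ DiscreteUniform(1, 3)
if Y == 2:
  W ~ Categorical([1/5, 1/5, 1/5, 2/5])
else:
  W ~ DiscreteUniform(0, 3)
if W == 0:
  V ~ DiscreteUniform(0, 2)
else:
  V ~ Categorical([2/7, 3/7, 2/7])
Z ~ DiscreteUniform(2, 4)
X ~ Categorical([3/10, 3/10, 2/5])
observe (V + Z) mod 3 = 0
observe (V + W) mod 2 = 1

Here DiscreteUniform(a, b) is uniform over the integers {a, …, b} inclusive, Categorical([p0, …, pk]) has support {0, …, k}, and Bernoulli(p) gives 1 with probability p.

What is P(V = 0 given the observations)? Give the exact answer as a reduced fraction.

Enumerate traces; 162 have nonzero weight after conditioning:
  (U=0, Y=1, W=0, V=1, Z=2, X=0) weight 1/1080
  (U=0, Y=1, W=0, V=1, Z=2, X=1) weight 1/1080
  (U=0, Y=1, W=0, V=1, Z=2, X=2) weight 1/810
  (U=0, Y=1, W=1, V=0, Z=3, X=0) weight 1/1260
  (U=0, Y=1, W=1, V=0, Z=3, X=1) weight 1/1260
  (U=0, Y=1, W=1, V=0, Z=3, X=2) weight 1/945
  (U=0, Y=1, W=1, V=2, Z=4, X=0) weight 1/1260
  (U=0, Y=1, W=1, V=2, Z=4, X=1) weight 1/1260
  … 154 more
Group by V:
  weight(V=0) = 16/315
  weight(V=1) = 8/135
  weight(V=2) = 16/315
Total weight = 16/315 + 8/135 + 16/315 = 152/945
P(V=0 | obs) = 16/315 / 152/945 = 6/19
P(V=1 | obs) = 8/135 / 152/945 = 7/19
P(V=2 | obs) = 16/315 / 152/945 = 6/19

P(V = 0 | obs) = 6/19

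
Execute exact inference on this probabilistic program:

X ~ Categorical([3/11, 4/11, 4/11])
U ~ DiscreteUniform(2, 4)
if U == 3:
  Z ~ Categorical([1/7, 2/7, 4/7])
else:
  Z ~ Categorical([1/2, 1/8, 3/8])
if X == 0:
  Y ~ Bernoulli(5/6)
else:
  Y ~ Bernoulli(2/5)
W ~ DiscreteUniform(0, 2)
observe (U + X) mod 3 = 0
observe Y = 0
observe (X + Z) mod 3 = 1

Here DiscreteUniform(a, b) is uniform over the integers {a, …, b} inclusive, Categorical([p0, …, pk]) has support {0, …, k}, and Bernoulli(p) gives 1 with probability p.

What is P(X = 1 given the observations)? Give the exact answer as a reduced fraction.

Enumerate traces; 9 have nonzero weight after conditioning:
  (X=0, U=3, Z=1, Y=0, W=0) weight 1/693
  (X=0, U=3, Z=1, Y=0, W=1) weight 1/693
  (X=0, U=3, Z=1, Y=0, W=2) weight 1/693
  (X=1, U=2, Z=0, Y=0, W=0) weight 2/165
  (X=1, U=2, Z=0, Y=0, W=1) weight 2/165
  (X=1, U=2, Z=0, Y=0, W=2) weight 2/165
  (X=2, U=4, Z=2, Y=0, W=0) weight 1/110
  (X=2, U=4, Z=2, Y=0, W=1) weight 1/110
  … 1 more
Group by X:
  weight(X=0) = 1/231
  weight(X=1) = 2/55
  weight(X=2) = 3/110
Total weight = 1/231 + 2/55 + 3/110 = 157/2310
P(X=0 | obs) = 1/231 / 157/2310 = 10/157
P(X=1 | obs) = 2/55 / 157/2310 = 84/157
P(X=2 | obs) = 3/110 / 157/2310 = 63/157

P(X = 1 | obs) = 84/157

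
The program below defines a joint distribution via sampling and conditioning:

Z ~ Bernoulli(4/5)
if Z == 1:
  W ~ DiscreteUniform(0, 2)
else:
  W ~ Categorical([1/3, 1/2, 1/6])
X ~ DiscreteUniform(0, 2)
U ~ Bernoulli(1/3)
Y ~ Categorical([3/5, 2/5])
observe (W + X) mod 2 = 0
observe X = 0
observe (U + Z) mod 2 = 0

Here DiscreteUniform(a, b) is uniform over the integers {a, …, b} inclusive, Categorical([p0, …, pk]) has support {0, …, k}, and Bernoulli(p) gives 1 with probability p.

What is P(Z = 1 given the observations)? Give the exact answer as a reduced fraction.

Enumerate traces; 8 have nonzero weight after conditioning:
  (Z=0, W=0, X=0, U=0, Y=0) weight 2/225
  (Z=0, W=0, X=0, U=0, Y=1) weight 4/675
  (Z=0, W=2, X=0, U=0, Y=0) weight 1/225
  (Z=0, W=2, X=0, U=0, Y=1) weight 2/675
  (Z=1, W=0, X=0, U=1, Y=0) weight 4/225
  (Z=1, W=0, X=0, U=1, Y=1) weight 8/675
  (Z=1, W=2, X=0, U=1, Y=0) weight 4/225
  (Z=1, W=2, X=0, U=1, Y=1) weight 8/675
Group by Z:
  weight(Z=0) = 1/45
  weight(Z=1) = 8/135
Total weight = 1/45 + 8/135 = 11/135
P(Z=0 | obs) = 1/45 / 11/135 = 3/11
P(Z=1 | obs) = 8/135 / 11/135 = 8/11

P(Z = 1 | obs) = 8/11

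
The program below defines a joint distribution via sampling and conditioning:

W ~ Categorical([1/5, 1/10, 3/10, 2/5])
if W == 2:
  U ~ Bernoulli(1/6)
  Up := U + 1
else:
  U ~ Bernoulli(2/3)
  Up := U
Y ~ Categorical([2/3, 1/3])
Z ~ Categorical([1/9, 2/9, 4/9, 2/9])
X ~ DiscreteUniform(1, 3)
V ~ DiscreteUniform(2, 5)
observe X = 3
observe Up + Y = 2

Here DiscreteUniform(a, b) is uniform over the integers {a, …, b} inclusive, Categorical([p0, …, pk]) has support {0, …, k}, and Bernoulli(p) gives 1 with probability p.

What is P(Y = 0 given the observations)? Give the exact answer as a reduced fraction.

Enumerate traces; 80 have nonzero weight after conditioning:
  (W=0, U=1, Y=1, Z=0, X=3, V=2) weight 1/2430
  (W=0, U=1, Y=1, Z=0, X=3, V=3) weight 1/2430
  (W=0, U=1, Y=1, Z=0, X=3, V=4) weight 1/2430
  (W=0, U=1, Y=1, Z=0, X=3, V=5) weight 1/2430
  (W=0, U=1, Y=1, Z=1, X=3, V=2) weight 1/1215
  (W=0, U=1, Y=1, Z=1, X=3, V=3) weight 1/1215
  (W=0, U=1, Y=1, Z=1, X=3, V=4) weight 1/1215
  (W=0, U=1, Y=1, Z=1, X=3, V=5) weight 1/1215
  (W=2, U=1, Y=0, Z=0, X=3, V=2) weight 1/3240
  … 71 more
Group by Y:
  weight(Y=0) = 1/90
  weight(Y=1) = 43/540
Total weight = 1/90 + 43/540 = 49/540
P(Y=0 | obs) = 1/90 / 49/540 = 6/49
P(Y=1 | obs) = 43/540 / 49/540 = 43/49

P(Y = 0 | obs) = 6/49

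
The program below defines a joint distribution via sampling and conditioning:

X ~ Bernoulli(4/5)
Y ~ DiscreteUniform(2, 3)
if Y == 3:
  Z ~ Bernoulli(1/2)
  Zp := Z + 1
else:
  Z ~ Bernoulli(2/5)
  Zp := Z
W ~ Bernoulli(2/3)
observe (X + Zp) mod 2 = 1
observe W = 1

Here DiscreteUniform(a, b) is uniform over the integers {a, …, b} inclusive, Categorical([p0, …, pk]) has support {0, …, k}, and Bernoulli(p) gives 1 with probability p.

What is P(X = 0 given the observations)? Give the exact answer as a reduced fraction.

Enumerate traces; 4 have nonzero weight after conditioning:
  (X=0, Y=2, Z=1, W=1) weight 2/75
  (X=0, Y=3, Z=0, W=1) weight 1/30
  (X=1, Y=2, Z=0, W=1) weight 4/25
  (X=1, Y=3, Z=1, W=1) weight 2/15
Group by X:
  weight(X=0) = 3/50
  weight(X=1) = 22/75
Total weight = 3/50 + 22/75 = 53/150
P(X=0 | obs) = 3/50 / 53/150 = 9/53
P(X=1 | obs) = 22/75 / 53/150 = 44/53

P(X = 0 | obs) = 9/53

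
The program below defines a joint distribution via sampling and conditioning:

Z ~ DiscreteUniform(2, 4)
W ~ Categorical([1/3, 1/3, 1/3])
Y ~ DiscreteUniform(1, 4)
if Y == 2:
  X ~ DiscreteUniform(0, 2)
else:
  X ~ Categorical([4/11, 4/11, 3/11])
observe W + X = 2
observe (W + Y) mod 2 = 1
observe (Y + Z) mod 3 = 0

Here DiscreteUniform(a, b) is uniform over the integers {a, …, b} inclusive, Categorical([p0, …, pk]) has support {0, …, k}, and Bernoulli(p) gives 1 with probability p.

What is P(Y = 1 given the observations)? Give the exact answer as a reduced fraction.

P(Y = 1 | obs) = 21/65

Enumerate traces; 6 have nonzero weight after conditioning:
  (Z=2, W=0, Y=1, X=2) weight 1/132
  (Z=2, W=1, Y=4, X=1) weight 1/99
  (Z=2, W=2, Y=1, X=0) weight 1/99
  (Z=3, W=0, Y=3, X=2) weight 1/132
  (Z=3, W=2, Y=3, X=0) weight 1/99
  (Z=4, W=1, Y=2, X=1) weight 1/108
Group by Y:
  weight(Y=1) = 7/396
  weight(Y=2) = 1/108
  weight(Y=3) = 7/396
  weight(Y=4) = 1/99
Total weight = 7/396 + 1/108 + 7/396 + 1/99 = 65/1188
P(Y=1 | obs) = 7/396 / 65/1188 = 21/65
P(Y=2 | obs) = 1/108 / 65/1188 = 11/65
P(Y=3 | obs) = 7/396 / 65/1188 = 21/65
P(Y=4 | obs) = 1/99 / 65/1188 = 12/65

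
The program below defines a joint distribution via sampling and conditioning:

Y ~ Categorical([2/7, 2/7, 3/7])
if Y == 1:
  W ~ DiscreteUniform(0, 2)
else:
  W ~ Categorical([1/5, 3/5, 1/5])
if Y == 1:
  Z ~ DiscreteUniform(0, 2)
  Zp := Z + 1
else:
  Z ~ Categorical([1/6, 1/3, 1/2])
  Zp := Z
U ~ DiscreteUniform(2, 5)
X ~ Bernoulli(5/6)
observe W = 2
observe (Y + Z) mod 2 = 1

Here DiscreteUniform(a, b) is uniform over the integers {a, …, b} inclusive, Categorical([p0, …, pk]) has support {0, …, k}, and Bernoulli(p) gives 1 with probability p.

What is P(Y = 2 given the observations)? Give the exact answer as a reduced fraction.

P(Y = 2 | obs) = 9/35

Enumerate traces; 32 have nonzero weight after conditioning:
  (Y=0, W=2, Z=1, U=2, X=0) weight 1/1260
  (Y=0, W=2, Z=1, U=2, X=1) weight 1/252
  (Y=0, W=2, Z=1, U=3, X=0) weight 1/1260
  (Y=0, W=2, Z=1, U=3, X=1) weight 1/252
  (Y=0, W=2, Z=1, U=4, X=0) weight 1/1260
  (Y=0, W=2, Z=1, U=4, X=1) weight 1/252
  (Y=0, W=2, Z=1, U=5, X=0) weight 1/1260
  (Y=0, W=2, Z=1, U=5, X=1) weight 1/252
  (Y=1, W=2, Z=0, U=2, X=0) weight 1/756
  (Y=2, W=2, Z=1, U=2, X=0) weight 1/840
  … 22 more
Group by Y:
  weight(Y=0) = 2/105
  weight(Y=1) = 4/63
  weight(Y=2) = 1/35
Total weight = 2/105 + 4/63 + 1/35 = 1/9
P(Y=0 | obs) = 2/105 / 1/9 = 6/35
P(Y=1 | obs) = 4/63 / 1/9 = 4/7
P(Y=2 | obs) = 1/35 / 1/9 = 9/35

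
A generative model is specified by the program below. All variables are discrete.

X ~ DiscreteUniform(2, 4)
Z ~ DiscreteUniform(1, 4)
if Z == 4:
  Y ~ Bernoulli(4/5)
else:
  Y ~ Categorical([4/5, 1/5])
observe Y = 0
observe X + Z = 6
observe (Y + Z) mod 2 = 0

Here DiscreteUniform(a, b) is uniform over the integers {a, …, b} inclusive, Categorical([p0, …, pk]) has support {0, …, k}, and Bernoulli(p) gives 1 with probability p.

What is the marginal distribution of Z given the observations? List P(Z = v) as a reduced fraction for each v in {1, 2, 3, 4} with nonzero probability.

Enumerate traces; 2 have nonzero weight after conditioning:
  (X=2, Z=4, Y=0) weight 1/60
  (X=4, Z=2, Y=0) weight 1/15
Group by Z:
  weight(Z=2) = 1/15
  weight(Z=4) = 1/60
Total weight = 1/15 + 1/60 = 1/12
P(Z=2 | obs) = 1/15 / 1/12 = 4/5
P(Z=4 | obs) = 1/60 / 1/12 = 1/5

P(Z=2) = 4/5, P(Z=4) = 1/5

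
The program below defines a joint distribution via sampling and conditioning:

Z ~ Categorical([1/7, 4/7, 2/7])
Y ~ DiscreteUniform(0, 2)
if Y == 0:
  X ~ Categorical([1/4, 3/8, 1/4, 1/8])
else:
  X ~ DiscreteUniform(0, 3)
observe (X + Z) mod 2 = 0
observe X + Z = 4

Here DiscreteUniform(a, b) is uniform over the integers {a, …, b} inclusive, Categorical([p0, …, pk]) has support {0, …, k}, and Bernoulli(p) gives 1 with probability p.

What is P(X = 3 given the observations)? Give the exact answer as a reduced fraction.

P(X = 3 | obs) = 5/8

Enumerate traces; 6 have nonzero weight after conditioning:
  (Z=1, Y=0, X=3) weight 1/42
  (Z=1, Y=1, X=3) weight 1/21
  (Z=1, Y=2, X=3) weight 1/21
  (Z=2, Y=0, X=2) weight 1/42
  (Z=2, Y=1, X=2) weight 1/42
  (Z=2, Y=2, X=2) weight 1/42
Group by X:
  weight(X=2) = 1/14
  weight(X=3) = 5/42
Total weight = 1/14 + 5/42 = 4/21
P(X=2 | obs) = 1/14 / 4/21 = 3/8
P(X=3 | obs) = 5/42 / 4/21 = 5/8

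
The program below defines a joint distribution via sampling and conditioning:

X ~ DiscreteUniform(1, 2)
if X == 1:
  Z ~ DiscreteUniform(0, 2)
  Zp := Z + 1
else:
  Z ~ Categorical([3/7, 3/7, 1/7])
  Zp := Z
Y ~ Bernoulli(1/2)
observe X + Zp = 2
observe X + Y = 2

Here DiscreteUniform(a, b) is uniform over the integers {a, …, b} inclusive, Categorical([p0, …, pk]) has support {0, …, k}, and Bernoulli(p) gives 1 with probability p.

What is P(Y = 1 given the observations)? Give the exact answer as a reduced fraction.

P(Y = 1 | obs) = 7/16

Enumerate traces; 2 have nonzero weight after conditioning:
  (X=1, Z=0, Y=1) weight 1/12
  (X=2, Z=0, Y=0) weight 3/28
Group by Y:
  weight(Y=0) = 3/28
  weight(Y=1) = 1/12
Total weight = 3/28 + 1/12 = 4/21
P(Y=0 | obs) = 3/28 / 4/21 = 9/16
P(Y=1 | obs) = 1/12 / 4/21 = 7/16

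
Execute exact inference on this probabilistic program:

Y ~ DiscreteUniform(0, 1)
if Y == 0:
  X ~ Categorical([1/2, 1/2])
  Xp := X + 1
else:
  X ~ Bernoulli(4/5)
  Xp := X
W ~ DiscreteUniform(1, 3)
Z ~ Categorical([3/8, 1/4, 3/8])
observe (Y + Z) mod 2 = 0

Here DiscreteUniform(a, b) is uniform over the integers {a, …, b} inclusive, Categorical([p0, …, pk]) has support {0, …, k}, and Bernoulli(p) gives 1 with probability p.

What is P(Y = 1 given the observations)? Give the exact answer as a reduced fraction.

P(Y = 1 | obs) = 1/4

Enumerate traces; 18 have nonzero weight after conditioning:
  (Y=0, X=0, W=1, Z=0) weight 1/32
  (Y=0, X=0, W=1, Z=2) weight 1/32
  (Y=0, X=0, W=2, Z=0) weight 1/32
  (Y=0, X=0, W=2, Z=2) weight 1/32
  (Y=0, X=0, W=3, Z=0) weight 1/32
  (Y=0, X=0, W=3, Z=2) weight 1/32
  (Y=0, X=1, W=1, Z=0) weight 1/32
  (Y=0, X=1, W=1, Z=2) weight 1/32
  (Y=1, X=0, W=1, Z=1) weight 1/120
  … 9 more
Group by Y:
  weight(Y=0) = 3/8
  weight(Y=1) = 1/8
Total weight = 3/8 + 1/8 = 1/2
P(Y=0 | obs) = 3/8 / 1/2 = 3/4
P(Y=1 | obs) = 1/8 / 1/2 = 1/4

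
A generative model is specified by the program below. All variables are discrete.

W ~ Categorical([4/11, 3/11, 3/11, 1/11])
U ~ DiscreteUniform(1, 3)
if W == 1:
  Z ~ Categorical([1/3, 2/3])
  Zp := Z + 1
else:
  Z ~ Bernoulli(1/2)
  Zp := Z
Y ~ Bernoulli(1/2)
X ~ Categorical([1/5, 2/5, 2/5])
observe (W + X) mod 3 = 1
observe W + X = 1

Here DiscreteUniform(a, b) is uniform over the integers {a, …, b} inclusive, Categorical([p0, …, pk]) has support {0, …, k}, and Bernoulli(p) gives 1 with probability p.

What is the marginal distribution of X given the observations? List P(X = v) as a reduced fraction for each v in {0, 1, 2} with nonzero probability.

Enumerate traces; 24 have nonzero weight after conditioning:
  (W=0, U=1, Z=0, Y=0, X=1) weight 2/165
  (W=0, U=1, Z=0, Y=1, X=1) weight 2/165
  (W=0, U=1, Z=1, Y=0, X=1) weight 2/165
  (W=0, U=1, Z=1, Y=1, X=1) weight 2/165
  (W=0, U=2, Z=0, Y=0, X=1) weight 2/165
  (W=0, U=2, Z=0, Y=1, X=1) weight 2/165
  (W=0, U=2, Z=1, Y=0, X=1) weight 2/165
  (W=0, U=2, Z=1, Y=1, X=1) weight 2/165
  (W=1, U=1, Z=0, Y=0, X=0) weight 1/330
  … 15 more
Group by X:
  weight(X=0) = 3/55
  weight(X=1) = 8/55
Total weight = 3/55 + 8/55 = 1/5
P(X=0 | obs) = 3/55 / 1/5 = 3/11
P(X=1 | obs) = 8/55 / 1/5 = 8/11

P(X=0) = 3/11, P(X=1) = 8/11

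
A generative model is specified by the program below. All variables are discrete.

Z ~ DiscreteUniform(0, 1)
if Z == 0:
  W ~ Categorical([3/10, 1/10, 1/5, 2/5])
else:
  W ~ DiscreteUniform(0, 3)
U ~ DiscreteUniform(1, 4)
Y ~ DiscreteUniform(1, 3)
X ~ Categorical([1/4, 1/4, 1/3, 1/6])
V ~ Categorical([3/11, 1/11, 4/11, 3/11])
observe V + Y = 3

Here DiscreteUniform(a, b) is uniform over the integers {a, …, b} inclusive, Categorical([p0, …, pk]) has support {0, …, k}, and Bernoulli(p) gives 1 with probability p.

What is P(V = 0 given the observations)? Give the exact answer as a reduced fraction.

P(V = 0 | obs) = 3/8

Enumerate traces; 384 have nonzero weight after conditioning:
  (Z=0, W=0, U=1, Y=1, X=0, V=2) weight 1/880
  (Z=0, W=0, U=1, Y=1, X=1, V=2) weight 1/880
  (Z=0, W=0, U=1, Y=1, X=2, V=2) weight 1/660
  (Z=0, W=0, U=1, Y=1, X=3, V=2) weight 1/1320
  (Z=0, W=0, U=1, Y=2, X=0, V=1) weight 1/3520
  (Z=0, W=0, U=1, Y=2, X=1, V=1) weight 1/3520
  (Z=0, W=0, U=1, Y=2, X=2, V=1) weight 1/2640
  (Z=0, W=0, U=1, Y=2, X=3, V=1) weight 1/5280
  (Z=0, W=0, U=1, Y=3, X=0, V=0) weight 3/3520
  … 375 more
Group by V:
  weight(V=0) = 1/11
  weight(V=1) = 1/33
  weight(V=2) = 4/33
Total weight = 1/11 + 1/33 + 4/33 = 8/33
P(V=0 | obs) = 1/11 / 8/33 = 3/8
P(V=1 | obs) = 1/33 / 8/33 = 1/8
P(V=2 | obs) = 4/33 / 8/33 = 1/2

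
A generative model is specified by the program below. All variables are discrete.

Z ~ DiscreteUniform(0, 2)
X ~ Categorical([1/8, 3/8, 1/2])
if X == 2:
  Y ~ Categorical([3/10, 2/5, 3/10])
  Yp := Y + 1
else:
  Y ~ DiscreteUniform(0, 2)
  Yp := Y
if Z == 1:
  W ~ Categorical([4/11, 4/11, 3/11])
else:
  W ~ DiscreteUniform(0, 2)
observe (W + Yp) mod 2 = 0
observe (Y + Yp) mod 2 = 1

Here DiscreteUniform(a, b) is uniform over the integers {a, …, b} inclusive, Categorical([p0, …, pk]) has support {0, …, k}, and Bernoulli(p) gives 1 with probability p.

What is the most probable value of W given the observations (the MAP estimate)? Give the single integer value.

Enumerate traces; 12 have nonzero weight after conditioning:
  (Z=0, X=2, Y=0, W=1) weight 1/60
  (Z=0, X=2, Y=1, W=0) weight 1/45
  (Z=0, X=2, Y=1, W=2) weight 1/45
  (Z=0, X=2, Y=2, W=1) weight 1/60
  (Z=1, X=2, Y=0, W=1) weight 1/55
  (Z=1, X=2, Y=1, W=0) weight 4/165
  (Z=1, X=2, Y=1, W=2) weight 1/55
  (Z=1, X=2, Y=2, W=1) weight 1/55
  … 4 more
Group by W:
  weight(W=0) = 34/495
  weight(W=1) = 17/165
  weight(W=2) = 31/495
Total weight = 34/495 + 17/165 + 31/495 = 116/495
P(W=0 | obs) = 34/495 / 116/495 = 17/58
P(W=1 | obs) = 17/165 / 116/495 = 51/116
P(W=2 | obs) = 31/495 / 116/495 = 31/116
argmax = 1

argmax_v P(W = v | obs) = 1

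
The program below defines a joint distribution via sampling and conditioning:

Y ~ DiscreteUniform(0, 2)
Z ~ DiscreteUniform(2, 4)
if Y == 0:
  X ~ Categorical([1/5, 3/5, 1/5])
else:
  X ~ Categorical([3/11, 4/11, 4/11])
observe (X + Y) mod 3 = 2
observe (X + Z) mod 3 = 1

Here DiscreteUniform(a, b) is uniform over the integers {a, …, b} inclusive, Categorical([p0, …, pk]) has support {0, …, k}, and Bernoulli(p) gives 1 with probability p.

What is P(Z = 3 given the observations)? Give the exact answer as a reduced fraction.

Enumerate traces; 3 have nonzero weight after conditioning:
  (Y=0, Z=2, X=2) weight 1/45
  (Y=1, Z=3, X=1) weight 4/99
  (Y=2, Z=4, X=0) weight 1/33
Group by Z:
  weight(Z=2) = 1/45
  weight(Z=3) = 4/99
  weight(Z=4) = 1/33
Total weight = 1/45 + 4/99 + 1/33 = 46/495
P(Z=2 | obs) = 1/45 / 46/495 = 11/46
P(Z=3 | obs) = 4/99 / 46/495 = 10/23
P(Z=4 | obs) = 1/33 / 46/495 = 15/46

P(Z = 3 | obs) = 10/23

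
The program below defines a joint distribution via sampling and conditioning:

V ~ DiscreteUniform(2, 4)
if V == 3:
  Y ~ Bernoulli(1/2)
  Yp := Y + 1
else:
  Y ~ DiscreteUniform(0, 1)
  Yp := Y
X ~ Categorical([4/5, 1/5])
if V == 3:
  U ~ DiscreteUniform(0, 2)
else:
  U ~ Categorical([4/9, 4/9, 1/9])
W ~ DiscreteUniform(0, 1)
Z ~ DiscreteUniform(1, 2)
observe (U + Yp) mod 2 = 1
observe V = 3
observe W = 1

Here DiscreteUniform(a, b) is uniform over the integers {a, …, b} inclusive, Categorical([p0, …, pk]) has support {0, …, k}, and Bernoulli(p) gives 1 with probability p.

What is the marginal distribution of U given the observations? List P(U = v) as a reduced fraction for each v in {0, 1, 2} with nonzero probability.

P(U=0) = 1/3, P(U=1) = 1/3, P(U=2) = 1/3

Enumerate traces; 12 have nonzero weight after conditioning:
  (V=3, Y=0, X=0, U=0, W=1, Z=1) weight 1/90
  (V=3, Y=0, X=0, U=0, W=1, Z=2) weight 1/90
  (V=3, Y=0, X=0, U=2, W=1, Z=1) weight 1/90
  (V=3, Y=0, X=0, U=2, W=1, Z=2) weight 1/90
  (V=3, Y=0, X=1, U=0, W=1, Z=1) weight 1/360
  (V=3, Y=0, X=1, U=0, W=1, Z=2) weight 1/360
  (V=3, Y=0, X=1, U=2, W=1, Z=1) weight 1/360
  (V=3, Y=0, X=1, U=2, W=1, Z=2) weight 1/360
  (V=3, Y=1, X=0, U=1, W=1, Z=1) weight 1/90
  … 3 more
Group by U:
  weight(U=0) = 1/36
  weight(U=1) = 1/36
  weight(U=2) = 1/36
Total weight = 1/36 + 1/36 + 1/36 = 1/12
P(U=0 | obs) = 1/36 / 1/12 = 1/3
P(U=1 | obs) = 1/36 / 1/12 = 1/3
P(U=2 | obs) = 1/36 / 1/12 = 1/3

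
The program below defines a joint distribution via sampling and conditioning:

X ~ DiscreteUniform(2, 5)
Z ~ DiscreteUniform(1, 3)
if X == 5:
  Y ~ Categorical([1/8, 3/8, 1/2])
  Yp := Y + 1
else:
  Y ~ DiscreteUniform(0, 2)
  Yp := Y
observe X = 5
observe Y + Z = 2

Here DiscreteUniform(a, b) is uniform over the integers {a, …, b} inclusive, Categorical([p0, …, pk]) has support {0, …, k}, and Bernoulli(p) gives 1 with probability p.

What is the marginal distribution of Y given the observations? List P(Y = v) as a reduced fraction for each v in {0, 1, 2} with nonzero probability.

Enumerate traces; 2 have nonzero weight after conditioning:
  (X=5, Z=1, Y=1) weight 1/32
  (X=5, Z=2, Y=0) weight 1/96
Group by Y:
  weight(Y=0) = 1/96
  weight(Y=1) = 1/32
Total weight = 1/96 + 1/32 = 1/24
P(Y=0 | obs) = 1/96 / 1/24 = 1/4
P(Y=1 | obs) = 1/32 / 1/24 = 3/4

P(Y=0) = 1/4, P(Y=1) = 3/4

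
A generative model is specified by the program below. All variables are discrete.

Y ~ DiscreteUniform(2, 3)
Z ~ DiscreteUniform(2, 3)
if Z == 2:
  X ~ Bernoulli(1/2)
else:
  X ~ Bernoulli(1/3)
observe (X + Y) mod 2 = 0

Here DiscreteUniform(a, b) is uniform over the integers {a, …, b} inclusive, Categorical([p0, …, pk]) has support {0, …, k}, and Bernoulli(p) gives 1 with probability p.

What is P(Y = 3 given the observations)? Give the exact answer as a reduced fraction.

P(Y = 3 | obs) = 5/12

Enumerate traces; 4 have nonzero weight after conditioning:
  (Y=2, Z=2, X=0) weight 1/8
  (Y=2, Z=3, X=0) weight 1/6
  (Y=3, Z=2, X=1) weight 1/8
  (Y=3, Z=3, X=1) weight 1/12
Group by Y:
  weight(Y=2) = 7/24
  weight(Y=3) = 5/24
Total weight = 7/24 + 5/24 = 1/2
P(Y=2 | obs) = 7/24 / 1/2 = 7/12
P(Y=3 | obs) = 5/24 / 1/2 = 5/12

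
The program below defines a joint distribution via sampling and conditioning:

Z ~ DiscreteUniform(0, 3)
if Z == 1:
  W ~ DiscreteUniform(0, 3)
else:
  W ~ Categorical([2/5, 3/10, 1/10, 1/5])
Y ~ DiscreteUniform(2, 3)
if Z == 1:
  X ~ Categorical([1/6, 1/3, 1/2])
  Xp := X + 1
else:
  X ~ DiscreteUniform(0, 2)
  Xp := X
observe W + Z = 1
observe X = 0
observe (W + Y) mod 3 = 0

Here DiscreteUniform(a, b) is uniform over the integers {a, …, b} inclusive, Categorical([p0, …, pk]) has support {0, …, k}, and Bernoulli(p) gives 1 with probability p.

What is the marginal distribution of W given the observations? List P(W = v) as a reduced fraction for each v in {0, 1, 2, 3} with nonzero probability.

P(W=0) = 5/17, P(W=1) = 12/17

Enumerate traces; 2 have nonzero weight after conditioning:
  (Z=0, W=1, Y=2, X=0) weight 1/80
  (Z=1, W=0, Y=3, X=0) weight 1/192
Group by W:
  weight(W=0) = 1/192
  weight(W=1) = 1/80
Total weight = 1/192 + 1/80 = 17/960
P(W=0 | obs) = 1/192 / 17/960 = 5/17
P(W=1 | obs) = 1/80 / 17/960 = 12/17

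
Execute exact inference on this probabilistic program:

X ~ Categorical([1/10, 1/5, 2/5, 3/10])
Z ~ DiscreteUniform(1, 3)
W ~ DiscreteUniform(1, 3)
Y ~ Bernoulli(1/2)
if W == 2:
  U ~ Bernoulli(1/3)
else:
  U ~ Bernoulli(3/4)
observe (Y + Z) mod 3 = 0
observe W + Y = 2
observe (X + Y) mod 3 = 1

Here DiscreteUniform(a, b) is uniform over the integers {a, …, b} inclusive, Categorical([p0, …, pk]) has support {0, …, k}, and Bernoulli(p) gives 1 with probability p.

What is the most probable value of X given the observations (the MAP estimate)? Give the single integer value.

argmax_v P(X = v | obs) = 3

Enumerate traces; 6 have nonzero weight after conditioning:
  (X=0, Z=2, W=1, Y=1, U=0) weight 1/720
  (X=0, Z=2, W=1, Y=1, U=1) weight 1/240
  (X=1, Z=3, W=2, Y=0, U=0) weight 1/135
  (X=1, Z=3, W=2, Y=0, U=1) weight 1/270
  (X=3, Z=2, W=1, Y=1, U=0) weight 1/240
  (X=3, Z=2, W=1, Y=1, U=1) weight 1/80
Group by X:
  weight(X=0) = 1/180
  weight(X=1) = 1/90
  weight(X=3) = 1/60
Total weight = 1/180 + 1/90 + 1/60 = 1/30
P(X=0 | obs) = 1/180 / 1/30 = 1/6
P(X=1 | obs) = 1/90 / 1/30 = 1/3
P(X=3 | obs) = 1/60 / 1/30 = 1/2
argmax = 3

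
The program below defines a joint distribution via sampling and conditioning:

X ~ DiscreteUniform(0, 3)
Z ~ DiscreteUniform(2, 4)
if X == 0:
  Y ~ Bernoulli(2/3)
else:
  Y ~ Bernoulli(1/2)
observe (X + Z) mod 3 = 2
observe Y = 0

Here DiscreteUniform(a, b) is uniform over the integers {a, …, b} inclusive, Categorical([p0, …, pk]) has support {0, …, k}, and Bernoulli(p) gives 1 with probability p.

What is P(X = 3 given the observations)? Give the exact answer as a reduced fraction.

Enumerate traces; 4 have nonzero weight after conditioning:
  (X=0, Z=2, Y=0) weight 1/36
  (X=1, Z=4, Y=0) weight 1/24
  (X=2, Z=3, Y=0) weight 1/24
  (X=3, Z=2, Y=0) weight 1/24
Group by X:
  weight(X=0) = 1/36
  weight(X=1) = 1/24
  weight(X=2) = 1/24
  weight(X=3) = 1/24
Total weight = 1/36 + 1/24 + 1/24 + 1/24 = 11/72
P(X=0 | obs) = 1/36 / 11/72 = 2/11
P(X=1 | obs) = 1/24 / 11/72 = 3/11
P(X=2 | obs) = 1/24 / 11/72 = 3/11
P(X=3 | obs) = 1/24 / 11/72 = 3/11

P(X = 3 | obs) = 3/11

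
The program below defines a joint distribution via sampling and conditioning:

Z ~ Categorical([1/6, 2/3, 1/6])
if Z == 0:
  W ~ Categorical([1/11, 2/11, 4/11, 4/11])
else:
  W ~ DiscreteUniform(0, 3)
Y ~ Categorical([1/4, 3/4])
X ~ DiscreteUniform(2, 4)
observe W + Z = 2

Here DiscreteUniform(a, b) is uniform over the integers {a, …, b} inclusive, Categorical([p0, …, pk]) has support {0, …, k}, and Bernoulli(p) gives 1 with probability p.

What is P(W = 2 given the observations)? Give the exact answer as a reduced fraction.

Enumerate traces; 18 have nonzero weight after conditioning:
  (Z=0, W=2, Y=0, X=2) weight 1/198
  (Z=0, W=2, Y=0, X=3) weight 1/198
  (Z=0, W=2, Y=0, X=4) weight 1/198
  (Z=0, W=2, Y=1, X=2) weight 1/66
  (Z=0, W=2, Y=1, X=3) weight 1/66
  (Z=0, W=2, Y=1, X=4) weight 1/66
  (Z=1, W=1, Y=0, X=2) weight 1/72
  (Z=1, W=1, Y=0, X=3) weight 1/72
  (Z=2, W=0, Y=0, X=2) weight 1/288
  … 9 more
Group by W:
  weight(W=0) = 1/24
  weight(W=1) = 1/6
  weight(W=2) = 2/33
Total weight = 1/24 + 1/6 + 2/33 = 71/264
P(W=0 | obs) = 1/24 / 71/264 = 11/71
P(W=1 | obs) = 1/6 / 71/264 = 44/71
P(W=2 | obs) = 2/33 / 71/264 = 16/71

P(W = 2 | obs) = 16/71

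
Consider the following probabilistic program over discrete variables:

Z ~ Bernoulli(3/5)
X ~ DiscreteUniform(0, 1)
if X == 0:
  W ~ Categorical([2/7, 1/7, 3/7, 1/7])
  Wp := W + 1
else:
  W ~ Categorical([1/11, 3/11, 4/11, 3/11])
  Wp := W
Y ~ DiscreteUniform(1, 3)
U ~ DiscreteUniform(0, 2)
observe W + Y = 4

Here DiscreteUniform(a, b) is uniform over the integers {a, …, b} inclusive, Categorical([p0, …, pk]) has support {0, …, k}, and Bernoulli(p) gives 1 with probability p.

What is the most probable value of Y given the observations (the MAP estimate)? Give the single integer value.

Enumerate traces; 36 have nonzero weight after conditioning:
  (Z=0, X=0, W=1, Y=3, U=0) weight 1/315
  (Z=0, X=0, W=1, Y=3, U=1) weight 1/315
  (Z=0, X=0, W=1, Y=3, U=2) weight 1/315
  (Z=0, X=0, W=2, Y=2, U=0) weight 1/105
  (Z=0, X=0, W=2, Y=2, U=1) weight 1/105
  (Z=0, X=0, W=2, Y=2, U=2) weight 1/105
  (Z=0, X=0, W=3, Y=1, U=0) weight 1/315
  (Z=0, X=0, W=3, Y=1, U=1) weight 1/315
  … 28 more
Group by Y:
  weight(Y=1) = 16/231
  weight(Y=2) = 61/462
  weight(Y=3) = 16/231
Total weight = 16/231 + 61/462 + 16/231 = 125/462
P(Y=1 | obs) = 16/231 / 125/462 = 32/125
P(Y=2 | obs) = 61/462 / 125/462 = 61/125
P(Y=3 | obs) = 16/231 / 125/462 = 32/125
argmax = 2

argmax_v P(Y = v | obs) = 2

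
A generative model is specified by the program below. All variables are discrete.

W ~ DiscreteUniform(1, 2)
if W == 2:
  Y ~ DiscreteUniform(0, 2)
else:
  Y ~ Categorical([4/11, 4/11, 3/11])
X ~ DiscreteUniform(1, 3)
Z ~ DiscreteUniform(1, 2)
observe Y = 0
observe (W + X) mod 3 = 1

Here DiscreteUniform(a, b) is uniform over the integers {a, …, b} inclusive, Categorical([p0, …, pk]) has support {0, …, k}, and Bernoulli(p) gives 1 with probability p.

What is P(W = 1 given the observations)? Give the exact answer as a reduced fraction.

P(W = 1 | obs) = 12/23

Enumerate traces; 4 have nonzero weight after conditioning:
  (W=1, Y=0, X=3, Z=1) weight 1/33
  (W=1, Y=0, X=3, Z=2) weight 1/33
  (W=2, Y=0, X=2, Z=1) weight 1/36
  (W=2, Y=0, X=2, Z=2) weight 1/36
Group by W:
  weight(W=1) = 2/33
  weight(W=2) = 1/18
Total weight = 2/33 + 1/18 = 23/198
P(W=1 | obs) = 2/33 / 23/198 = 12/23
P(W=2 | obs) = 1/18 / 23/198 = 11/23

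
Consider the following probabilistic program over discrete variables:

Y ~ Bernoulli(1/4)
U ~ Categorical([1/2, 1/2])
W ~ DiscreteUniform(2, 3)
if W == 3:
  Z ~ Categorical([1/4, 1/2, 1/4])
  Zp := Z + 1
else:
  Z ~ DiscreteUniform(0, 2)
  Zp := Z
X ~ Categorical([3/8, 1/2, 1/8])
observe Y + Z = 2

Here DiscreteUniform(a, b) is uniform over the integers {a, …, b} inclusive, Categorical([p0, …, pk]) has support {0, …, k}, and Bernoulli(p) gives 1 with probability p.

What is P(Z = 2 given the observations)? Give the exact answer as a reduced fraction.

P(Z = 2 | obs) = 21/31

Enumerate traces; 24 have nonzero weight after conditioning:
  (Y=0, U=0, W=2, Z=2, X=0) weight 3/128
  (Y=0, U=0, W=2, Z=2, X=1) weight 1/32
  (Y=0, U=0, W=2, Z=2, X=2) weight 1/128
  (Y=0, U=0, W=3, Z=2, X=0) weight 9/512
  (Y=0, U=0, W=3, Z=2, X=1) weight 3/128
  (Y=0, U=0, W=3, Z=2, X=2) weight 3/512
  (Y=0, U=1, W=2, Z=2, X=0) weight 3/128
  (Y=0, U=1, W=2, Z=2, X=1) weight 1/32
  (Y=1, U=0, W=2, Z=1, X=0) weight 1/128
  … 15 more
Group by Z:
  weight(Z=1) = 5/48
  weight(Z=2) = 7/32
Total weight = 5/48 + 7/32 = 31/96
P(Z=1 | obs) = 5/48 / 31/96 = 10/31
P(Z=2 | obs) = 7/32 / 31/96 = 21/31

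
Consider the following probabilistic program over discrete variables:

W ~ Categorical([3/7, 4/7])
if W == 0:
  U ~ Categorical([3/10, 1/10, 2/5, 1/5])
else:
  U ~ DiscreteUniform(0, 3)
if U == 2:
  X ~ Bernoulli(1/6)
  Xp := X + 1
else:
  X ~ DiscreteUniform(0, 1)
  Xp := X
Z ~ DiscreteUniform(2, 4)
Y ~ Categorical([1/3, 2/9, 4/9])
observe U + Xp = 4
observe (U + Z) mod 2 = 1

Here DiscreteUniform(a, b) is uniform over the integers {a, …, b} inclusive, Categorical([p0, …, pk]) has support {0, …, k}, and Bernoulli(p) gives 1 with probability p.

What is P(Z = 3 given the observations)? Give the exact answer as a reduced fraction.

Enumerate traces; 18 have nonzero weight after conditioning:
  (W=0, U=2, X=1, Z=3, Y=0) weight 1/315
  (W=0, U=2, X=1, Z=3, Y=1) weight 2/945
  (W=0, U=2, X=1, Z=3, Y=2) weight 4/945
  (W=0, U=3, X=1, Z=2, Y=0) weight 1/210
  (W=0, U=3, X=1, Z=2, Y=1) weight 1/315
  (W=0, U=3, X=1, Z=2, Y=2) weight 2/315
  (W=0, U=3, X=1, Z=4, Y=0) weight 1/210
  (W=0, U=3, X=1, Z=4, Y=1) weight 1/315
  … 10 more
Group by Z:
  weight(Z=2) = 4/105
  weight(Z=3) = 11/630
  weight(Z=4) = 4/105
Total weight = 4/105 + 11/630 + 4/105 = 59/630
P(Z=2 | obs) = 4/105 / 59/630 = 24/59
P(Z=3 | obs) = 11/630 / 59/630 = 11/59
P(Z=4 | obs) = 4/105 / 59/630 = 24/59

P(Z = 3 | obs) = 11/59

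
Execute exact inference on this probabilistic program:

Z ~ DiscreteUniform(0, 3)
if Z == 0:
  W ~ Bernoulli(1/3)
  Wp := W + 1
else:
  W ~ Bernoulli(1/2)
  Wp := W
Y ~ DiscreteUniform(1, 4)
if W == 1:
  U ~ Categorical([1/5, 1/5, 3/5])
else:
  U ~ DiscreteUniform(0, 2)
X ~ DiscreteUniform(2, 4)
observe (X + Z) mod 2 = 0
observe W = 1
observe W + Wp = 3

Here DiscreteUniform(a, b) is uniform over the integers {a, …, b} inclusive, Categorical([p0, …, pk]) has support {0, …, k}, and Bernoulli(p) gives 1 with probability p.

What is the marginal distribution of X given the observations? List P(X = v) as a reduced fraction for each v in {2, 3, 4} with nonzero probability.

Enumerate traces; 24 have nonzero weight after conditioning:
  (Z=0, W=1, Y=1, U=0, X=2) weight 1/720
  (Z=0, W=1, Y=1, U=0, X=4) weight 1/720
  (Z=0, W=1, Y=1, U=1, X=2) weight 1/720
  (Z=0, W=1, Y=1, U=1, X=4) weight 1/720
  (Z=0, W=1, Y=1, U=2, X=2) weight 1/240
  (Z=0, W=1, Y=1, U=2, X=4) weight 1/240
  (Z=0, W=1, Y=2, U=0, X=2) weight 1/720
  (Z=0, W=1, Y=2, U=0, X=4) weight 1/720
  … 16 more
Group by X:
  weight(X=2) = 1/36
  weight(X=4) = 1/36
Total weight = 1/36 + 1/36 = 1/18
P(X=2 | obs) = 1/36 / 1/18 = 1/2
P(X=4 | obs) = 1/36 / 1/18 = 1/2

P(X=2) = 1/2, P(X=4) = 1/2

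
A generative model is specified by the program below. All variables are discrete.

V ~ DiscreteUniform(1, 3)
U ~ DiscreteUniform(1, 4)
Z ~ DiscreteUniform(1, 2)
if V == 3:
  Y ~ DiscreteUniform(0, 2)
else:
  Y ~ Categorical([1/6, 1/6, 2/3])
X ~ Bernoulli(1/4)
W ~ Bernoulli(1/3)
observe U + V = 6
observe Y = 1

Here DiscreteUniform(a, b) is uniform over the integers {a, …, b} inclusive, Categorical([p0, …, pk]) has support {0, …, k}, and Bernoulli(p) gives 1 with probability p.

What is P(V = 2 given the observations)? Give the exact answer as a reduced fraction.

P(V = 2 | obs) = 1/3

Enumerate traces; 16 have nonzero weight after conditioning:
  (V=2, U=4, Z=1, Y=1, X=0, W=0) weight 1/288
  (V=2, U=4, Z=1, Y=1, X=0, W=1) weight 1/576
  (V=2, U=4, Z=1, Y=1, X=1, W=0) weight 1/864
  (V=2, U=4, Z=1, Y=1, X=1, W=1) weight 1/1728
  (V=2, U=4, Z=2, Y=1, X=0, W=0) weight 1/288
  (V=2, U=4, Z=2, Y=1, X=0, W=1) weight 1/576
  (V=2, U=4, Z=2, Y=1, X=1, W=0) weight 1/864
  (V=2, U=4, Z=2, Y=1, X=1, W=1) weight 1/1728
  (V=3, U=3, Z=1, Y=1, X=0, W=0) weight 1/144
  … 7 more
Group by V:
  weight(V=2) = 1/72
  weight(V=3) = 1/36
Total weight = 1/72 + 1/36 = 1/24
P(V=2 | obs) = 1/72 / 1/24 = 1/3
P(V=3 | obs) = 1/36 / 1/24 = 2/3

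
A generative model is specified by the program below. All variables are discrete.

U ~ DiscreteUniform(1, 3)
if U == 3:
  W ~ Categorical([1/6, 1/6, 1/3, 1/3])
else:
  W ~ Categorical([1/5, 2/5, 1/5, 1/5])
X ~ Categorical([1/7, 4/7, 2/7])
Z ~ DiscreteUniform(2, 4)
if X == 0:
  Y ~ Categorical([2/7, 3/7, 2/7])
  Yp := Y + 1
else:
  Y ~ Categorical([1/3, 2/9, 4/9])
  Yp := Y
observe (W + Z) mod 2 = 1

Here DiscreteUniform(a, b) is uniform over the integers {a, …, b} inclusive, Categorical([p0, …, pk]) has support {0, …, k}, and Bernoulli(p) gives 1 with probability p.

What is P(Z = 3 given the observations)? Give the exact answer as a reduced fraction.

Enumerate traces; 162 have nonzero weight after conditioning:
  (U=1, W=0, X=0, Z=3, Y=0) weight 2/2205
  (U=1, W=0, X=0, Z=3, Y=1) weight 1/735
  (U=1, W=0, X=0, Z=3, Y=2) weight 2/2205
  (U=1, W=0, X=1, Z=3, Y=0) weight 4/945
  (U=1, W=0, X=1, Z=3, Y=1) weight 8/2835
  (U=1, W=0, X=1, Z=3, Y=2) weight 16/2835
  (U=1, W=0, X=2, Z=3, Y=0) weight 2/945
  (U=1, W=0, X=2, Z=3, Y=1) weight 4/2835
  (U=1, W=1, X=0, Z=2, Y=0) weight 4/2205
  (U=1, W=1, X=0, Z=4, Y=0) weight 4/2205
  … 152 more
Group by Z:
  weight(Z=2) = 17/90
  weight(Z=3) = 13/90
  weight(Z=4) = 17/90
Total weight = 17/90 + 13/90 + 17/90 = 47/90
P(Z=2 | obs) = 17/90 / 47/90 = 17/47
P(Z=3 | obs) = 13/90 / 47/90 = 13/47
P(Z=4 | obs) = 17/90 / 47/90 = 17/47

P(Z = 3 | obs) = 13/47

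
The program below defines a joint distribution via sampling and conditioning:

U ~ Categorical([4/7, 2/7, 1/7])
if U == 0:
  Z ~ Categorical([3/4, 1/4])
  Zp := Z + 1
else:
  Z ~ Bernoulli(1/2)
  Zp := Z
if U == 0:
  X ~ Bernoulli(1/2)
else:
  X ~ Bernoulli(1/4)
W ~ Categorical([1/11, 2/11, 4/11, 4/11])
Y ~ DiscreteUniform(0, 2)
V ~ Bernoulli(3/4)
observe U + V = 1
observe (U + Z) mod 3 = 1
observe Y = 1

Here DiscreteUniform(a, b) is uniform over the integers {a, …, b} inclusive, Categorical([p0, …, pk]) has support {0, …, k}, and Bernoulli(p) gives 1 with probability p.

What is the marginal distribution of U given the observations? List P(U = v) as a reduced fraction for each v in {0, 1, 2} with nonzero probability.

Enumerate traces; 16 have nonzero weight after conditioning:
  (U=0, Z=1, X=0, W=0, Y=1, V=1) weight 1/616
  (U=0, Z=1, X=0, W=1, Y=1, V=1) weight 1/308
  (U=0, Z=1, X=0, W=2, Y=1, V=1) weight 1/154
  (U=0, Z=1, X=0, W=3, Y=1, V=1) weight 1/154
  (U=0, Z=1, X=1, W=0, Y=1, V=1) weight 1/616
  (U=0, Z=1, X=1, W=1, Y=1, V=1) weight 1/308
  (U=0, Z=1, X=1, W=2, Y=1, V=1) weight 1/154
  (U=0, Z=1, X=1, W=3, Y=1, V=1) weight 1/154
  (U=1, Z=0, X=0, W=0, Y=1, V=0) weight 1/1232
  … 7 more
Group by U:
  weight(U=0) = 1/28
  weight(U=1) = 1/84
Total weight = 1/28 + 1/84 = 1/21
P(U=0 | obs) = 1/28 / 1/21 = 3/4
P(U=1 | obs) = 1/84 / 1/21 = 1/4

P(U=0) = 3/4, P(U=1) = 1/4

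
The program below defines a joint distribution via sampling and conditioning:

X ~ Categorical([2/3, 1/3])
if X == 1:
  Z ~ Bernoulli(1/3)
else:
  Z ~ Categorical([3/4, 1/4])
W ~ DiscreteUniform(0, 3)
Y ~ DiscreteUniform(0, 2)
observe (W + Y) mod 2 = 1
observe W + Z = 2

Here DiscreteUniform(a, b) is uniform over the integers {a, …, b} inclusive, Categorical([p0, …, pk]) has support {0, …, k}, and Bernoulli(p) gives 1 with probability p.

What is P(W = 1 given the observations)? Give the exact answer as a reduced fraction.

P(W = 1 | obs) = 10/23

Enumerate traces; 6 have nonzero weight after conditioning:
  (X=0, Z=0, W=2, Y=1) weight 1/24
  (X=0, Z=1, W=1, Y=0) weight 1/72
  (X=0, Z=1, W=1, Y=2) weight 1/72
  (X=1, Z=0, W=2, Y=1) weight 1/54
  (X=1, Z=1, W=1, Y=0) weight 1/108
  (X=1, Z=1, W=1, Y=2) weight 1/108
Group by W:
  weight(W=1) = 5/108
  weight(W=2) = 13/216
Total weight = 5/108 + 13/216 = 23/216
P(W=1 | obs) = 5/108 / 23/216 = 10/23
P(W=2 | obs) = 13/216 / 23/216 = 13/23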